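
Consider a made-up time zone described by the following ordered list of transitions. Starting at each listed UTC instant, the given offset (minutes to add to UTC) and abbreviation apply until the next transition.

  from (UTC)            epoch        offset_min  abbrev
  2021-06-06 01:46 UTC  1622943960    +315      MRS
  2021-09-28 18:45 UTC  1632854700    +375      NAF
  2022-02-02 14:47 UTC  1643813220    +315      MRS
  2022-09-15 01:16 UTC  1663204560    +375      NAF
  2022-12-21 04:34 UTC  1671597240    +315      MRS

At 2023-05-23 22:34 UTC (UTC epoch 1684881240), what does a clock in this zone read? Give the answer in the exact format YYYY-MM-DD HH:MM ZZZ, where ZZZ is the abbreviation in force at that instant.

2023-05-24 03:49 MRS

Query: 2023-05-23 22:34 UTC
Rule 5/5 (MRS, +05:15): 2022-12-21 04:34 UTC ≤ query < +∞
22·60 + 34 + 315 = 1669 min
1669 = 1·1440 + 229; 229 = 3·60 + 49 → 03:49, 2023-05-23 + 1 day = 2023-05-24
→ 2023-05-24 03:49 MRS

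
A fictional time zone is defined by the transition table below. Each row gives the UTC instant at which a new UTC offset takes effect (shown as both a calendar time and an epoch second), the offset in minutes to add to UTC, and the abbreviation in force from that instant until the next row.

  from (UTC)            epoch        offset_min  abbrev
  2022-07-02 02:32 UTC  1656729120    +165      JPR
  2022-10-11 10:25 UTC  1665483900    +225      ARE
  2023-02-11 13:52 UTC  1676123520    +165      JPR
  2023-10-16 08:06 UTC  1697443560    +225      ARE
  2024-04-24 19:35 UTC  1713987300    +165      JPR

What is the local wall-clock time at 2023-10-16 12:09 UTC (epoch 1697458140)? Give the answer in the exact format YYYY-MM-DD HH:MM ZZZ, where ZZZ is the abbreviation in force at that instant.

2023-10-16 15:54 ARE

Query: 2023-10-16 12:09 UTC
Rule 4/5 (ARE, +03:45): 2023-10-16 08:06 UTC ≤ query < 2024-04-24 19:35 UTC
12·60 + 9 + 225 = 954 min
954 = 0·1440 + 954; 954 = 15·60 + 54 → 15:54, same day
→ 2023-10-16 15:54 ARE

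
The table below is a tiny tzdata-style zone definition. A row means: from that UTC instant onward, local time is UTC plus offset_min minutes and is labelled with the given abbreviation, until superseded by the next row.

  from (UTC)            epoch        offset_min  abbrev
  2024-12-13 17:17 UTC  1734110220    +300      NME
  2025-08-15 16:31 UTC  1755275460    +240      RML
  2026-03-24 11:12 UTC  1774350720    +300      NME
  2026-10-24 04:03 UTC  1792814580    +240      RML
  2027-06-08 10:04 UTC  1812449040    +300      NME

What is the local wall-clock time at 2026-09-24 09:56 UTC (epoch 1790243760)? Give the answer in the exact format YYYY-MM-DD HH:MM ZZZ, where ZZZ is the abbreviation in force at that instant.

2026-09-24 14:56 NME

Query: 2026-09-24 09:56 UTC
Rule 3/5 (NME, +05:00): 2026-03-24 11:12 UTC ≤ query < 2026-10-24 04:03 UTC
9·60 + 56 + 300 = 896 min
896 = 0·1440 + 896; 896 = 14·60 + 56 → 14:56, same day
→ 2026-09-24 14:56 NME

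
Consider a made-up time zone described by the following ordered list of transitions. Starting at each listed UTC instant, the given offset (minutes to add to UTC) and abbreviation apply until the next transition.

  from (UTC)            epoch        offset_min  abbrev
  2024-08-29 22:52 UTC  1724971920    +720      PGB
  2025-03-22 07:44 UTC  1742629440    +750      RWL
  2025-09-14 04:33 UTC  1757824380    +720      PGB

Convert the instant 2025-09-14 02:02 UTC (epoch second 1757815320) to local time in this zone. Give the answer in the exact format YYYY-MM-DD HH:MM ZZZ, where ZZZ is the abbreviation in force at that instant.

Query: 2025-09-14 02:02 UTC
Rule 2/3 (RWL, +12:30): 2025-03-22 07:44 UTC ≤ query < 2025-09-14 04:33 UTC
2·60 + 2 + 750 = 872 min
872 = 0·1440 + 872; 872 = 14·60 + 32 → 14:32, same day
→ 2025-09-14 14:32 RWL

2025-09-14 14:32 RWL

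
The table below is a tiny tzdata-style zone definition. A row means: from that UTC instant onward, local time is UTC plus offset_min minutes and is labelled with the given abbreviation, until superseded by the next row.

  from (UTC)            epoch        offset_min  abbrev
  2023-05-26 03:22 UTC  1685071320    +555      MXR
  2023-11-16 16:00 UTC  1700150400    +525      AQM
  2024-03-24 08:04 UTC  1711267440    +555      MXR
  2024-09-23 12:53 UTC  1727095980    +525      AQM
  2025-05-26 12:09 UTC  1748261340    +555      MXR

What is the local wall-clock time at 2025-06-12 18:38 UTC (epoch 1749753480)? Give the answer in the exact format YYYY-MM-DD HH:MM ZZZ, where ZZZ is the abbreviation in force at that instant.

Query: 2025-06-12 18:38 UTC
Rule 5/5 (MXR, +09:15): 2025-05-26 12:09 UTC ≤ query < +∞
18·60 + 38 + 555 = 1673 min
1673 = 1·1440 + 233; 233 = 3·60 + 53 → 03:53, 2025-06-12 + 1 day = 2025-06-13
→ 2025-06-13 03:53 MXR

2025-06-13 03:53 MXR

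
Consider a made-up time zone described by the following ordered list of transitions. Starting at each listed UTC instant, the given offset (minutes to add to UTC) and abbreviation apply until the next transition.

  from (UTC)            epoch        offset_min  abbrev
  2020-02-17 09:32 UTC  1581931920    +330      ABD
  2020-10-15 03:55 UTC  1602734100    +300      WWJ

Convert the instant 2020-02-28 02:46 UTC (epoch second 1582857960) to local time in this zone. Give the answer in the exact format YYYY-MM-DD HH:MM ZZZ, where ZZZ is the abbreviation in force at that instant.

Query: 2020-02-28 02:46 UTC
Rule 1/2 (ABD, +05:30): 2020-02-17 09:32 UTC ≤ query < 2020-10-15 03:55 UTC
2·60 + 46 + 330 = 496 min
496 = 0·1440 + 496; 496 = 8·60 + 16 → 08:16, same day
→ 2020-02-28 08:16 ABD

2020-02-28 08:16 ABD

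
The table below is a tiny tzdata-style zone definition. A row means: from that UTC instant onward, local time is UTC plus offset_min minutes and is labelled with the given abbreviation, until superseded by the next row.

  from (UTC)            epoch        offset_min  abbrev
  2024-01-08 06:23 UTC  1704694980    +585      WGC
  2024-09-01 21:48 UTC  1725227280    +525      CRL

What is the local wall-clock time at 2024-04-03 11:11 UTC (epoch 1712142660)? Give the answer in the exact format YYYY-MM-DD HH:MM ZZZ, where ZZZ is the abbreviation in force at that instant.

Query: 2024-04-03 11:11 UTC
Rule 1/2 (WGC, +09:45): 2024-01-08 06:23 UTC ≤ query < 2024-09-01 21:48 UTC
11·60 + 11 + 585 = 1256 min
1256 = 0·1440 + 1256; 1256 = 20·60 + 56 → 20:56, same day
→ 2024-04-03 20:56 WGC

2024-04-03 20:56 WGC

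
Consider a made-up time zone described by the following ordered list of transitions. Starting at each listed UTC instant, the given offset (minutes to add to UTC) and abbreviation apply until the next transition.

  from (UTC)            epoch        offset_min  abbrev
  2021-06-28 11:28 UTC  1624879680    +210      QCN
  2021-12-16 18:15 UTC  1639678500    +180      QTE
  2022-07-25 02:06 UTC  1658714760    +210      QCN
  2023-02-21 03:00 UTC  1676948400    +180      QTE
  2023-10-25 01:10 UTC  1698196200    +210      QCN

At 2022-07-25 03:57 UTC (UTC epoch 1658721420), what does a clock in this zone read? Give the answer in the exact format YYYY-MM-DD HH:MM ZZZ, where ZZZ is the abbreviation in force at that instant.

2022-07-25 07:27 QCN

Query: 2022-07-25 03:57 UTC
Rule 3/5 (QCN, +03:30): 2022-07-25 02:06 UTC ≤ query < 2023-02-21 03:00 UTC
3·60 + 57 + 210 = 447 min
447 = 0·1440 + 447; 447 = 7·60 + 27 → 07:27, same day
→ 2022-07-25 07:27 QCN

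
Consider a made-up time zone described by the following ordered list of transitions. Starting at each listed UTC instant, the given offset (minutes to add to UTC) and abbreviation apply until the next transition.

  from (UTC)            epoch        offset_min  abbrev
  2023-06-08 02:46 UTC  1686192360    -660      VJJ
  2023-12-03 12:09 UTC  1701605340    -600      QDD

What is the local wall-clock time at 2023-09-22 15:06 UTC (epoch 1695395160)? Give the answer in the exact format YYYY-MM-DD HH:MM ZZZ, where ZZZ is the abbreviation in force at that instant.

Query: 2023-09-22 15:06 UTC
Rule 1/2 (VJJ, -11:00): 2023-06-08 02:46 UTC ≤ query < 2023-12-03 12:09 UTC
15·60 + 6 - 660 = 246 min
246 = 0·1440 + 246; 246 = 4·60 + 6 → 04:06, same day
→ 2023-09-22 04:06 VJJ

2023-09-22 04:06 VJJ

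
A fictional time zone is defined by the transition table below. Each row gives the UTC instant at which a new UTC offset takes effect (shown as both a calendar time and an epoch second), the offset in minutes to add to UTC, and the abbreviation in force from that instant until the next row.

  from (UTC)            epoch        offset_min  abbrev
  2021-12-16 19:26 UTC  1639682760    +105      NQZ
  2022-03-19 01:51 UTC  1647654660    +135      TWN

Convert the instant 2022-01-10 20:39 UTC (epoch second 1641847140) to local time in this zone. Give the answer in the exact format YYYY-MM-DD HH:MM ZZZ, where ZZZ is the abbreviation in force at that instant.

2022-01-10 22:24 NQZ

Query: 2022-01-10 20:39 UTC
Rule 1/2 (NQZ, +01:45): 2021-12-16 19:26 UTC ≤ query < 2022-03-19 01:51 UTC
20·60 + 39 + 105 = 1344 min
1344 = 0·1440 + 1344; 1344 = 22·60 + 24 → 22:24, same day
→ 2022-01-10 22:24 NQZ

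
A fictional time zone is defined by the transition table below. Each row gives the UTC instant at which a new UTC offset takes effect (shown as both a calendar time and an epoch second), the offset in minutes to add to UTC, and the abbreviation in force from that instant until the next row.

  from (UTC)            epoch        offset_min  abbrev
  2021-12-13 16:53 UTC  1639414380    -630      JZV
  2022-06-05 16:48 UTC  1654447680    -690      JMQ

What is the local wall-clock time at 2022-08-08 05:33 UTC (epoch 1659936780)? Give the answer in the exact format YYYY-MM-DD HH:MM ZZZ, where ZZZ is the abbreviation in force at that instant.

Query: 2022-08-08 05:33 UTC
Rule 2/2 (JMQ, -11:30): 2022-06-05 16:48 UTC ≤ query < +∞
5·60 + 33 - 690 = -357 min
-357 = -1·1440 + 1083; 1083 = 18·60 + 3 → 18:03, 2022-08-08 - 1 day = 2022-08-07
→ 2022-08-07 18:03 JMQ

2022-08-07 18:03 JMQ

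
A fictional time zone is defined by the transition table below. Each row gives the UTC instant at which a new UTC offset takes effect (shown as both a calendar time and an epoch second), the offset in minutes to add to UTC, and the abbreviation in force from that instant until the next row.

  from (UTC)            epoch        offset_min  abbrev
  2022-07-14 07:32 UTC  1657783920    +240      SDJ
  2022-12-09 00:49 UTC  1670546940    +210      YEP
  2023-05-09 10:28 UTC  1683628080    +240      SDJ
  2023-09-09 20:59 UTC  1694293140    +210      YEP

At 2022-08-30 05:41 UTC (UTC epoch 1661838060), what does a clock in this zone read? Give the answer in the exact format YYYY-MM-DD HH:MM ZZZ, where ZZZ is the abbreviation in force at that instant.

2022-08-30 09:41 SDJ

Query: 2022-08-30 05:41 UTC
Rule 1/4 (SDJ, +04:00): 2022-07-14 07:32 UTC ≤ query < 2022-12-09 00:49 UTC
5·60 + 41 + 240 = 581 min
581 = 0·1440 + 581; 581 = 9·60 + 41 → 09:41, same day
→ 2022-08-30 09:41 SDJ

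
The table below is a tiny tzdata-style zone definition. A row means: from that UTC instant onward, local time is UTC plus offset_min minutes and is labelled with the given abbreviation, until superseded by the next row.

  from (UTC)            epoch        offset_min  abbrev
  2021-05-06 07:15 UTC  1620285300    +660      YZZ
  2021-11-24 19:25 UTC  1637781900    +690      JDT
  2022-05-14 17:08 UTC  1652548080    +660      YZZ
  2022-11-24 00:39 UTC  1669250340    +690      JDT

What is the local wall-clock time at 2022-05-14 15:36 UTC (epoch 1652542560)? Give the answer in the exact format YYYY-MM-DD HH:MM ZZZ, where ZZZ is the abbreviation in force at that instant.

2022-05-15 03:06 JDT

Query: 2022-05-14 15:36 UTC
Rule 2/4 (JDT, +11:30): 2021-11-24 19:25 UTC ≤ query < 2022-05-14 17:08 UTC
15·60 + 36 + 690 = 1626 min
1626 = 1·1440 + 186; 186 = 3·60 + 6 → 03:06, 2022-05-14 + 1 day = 2022-05-15
→ 2022-05-15 03:06 JDT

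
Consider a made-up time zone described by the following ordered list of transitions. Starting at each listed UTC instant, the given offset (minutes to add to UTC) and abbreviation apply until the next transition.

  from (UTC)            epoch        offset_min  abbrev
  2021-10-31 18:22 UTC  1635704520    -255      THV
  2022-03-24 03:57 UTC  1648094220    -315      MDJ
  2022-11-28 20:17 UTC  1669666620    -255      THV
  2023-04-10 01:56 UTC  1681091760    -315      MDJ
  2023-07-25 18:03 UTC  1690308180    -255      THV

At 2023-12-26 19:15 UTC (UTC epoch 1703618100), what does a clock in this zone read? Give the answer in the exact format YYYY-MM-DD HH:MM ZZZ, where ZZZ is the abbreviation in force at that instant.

Query: 2023-12-26 19:15 UTC
Rule 5/5 (THV, -04:15): 2023-07-25 18:03 UTC ≤ query < +∞
19·60 + 15 - 255 = 900 min
900 = 0·1440 + 900; 900 = 15·60 + 0 → 15:00, same day
→ 2023-12-26 15:00 THV

2023-12-26 15:00 THV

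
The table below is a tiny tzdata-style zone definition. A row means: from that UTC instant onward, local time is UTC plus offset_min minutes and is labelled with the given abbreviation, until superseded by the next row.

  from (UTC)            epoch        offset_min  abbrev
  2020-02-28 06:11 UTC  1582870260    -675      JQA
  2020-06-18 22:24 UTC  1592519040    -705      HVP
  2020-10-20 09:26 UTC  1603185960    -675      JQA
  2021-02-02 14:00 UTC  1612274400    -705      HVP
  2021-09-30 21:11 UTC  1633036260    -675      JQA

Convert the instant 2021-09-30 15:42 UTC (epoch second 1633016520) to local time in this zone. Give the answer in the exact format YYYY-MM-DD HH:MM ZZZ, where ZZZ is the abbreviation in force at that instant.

Query: 2021-09-30 15:42 UTC
Rule 4/5 (HVP, -11:45): 2021-02-02 14:00 UTC ≤ query < 2021-09-30 21:11 UTC
15·60 + 42 - 705 = 237 min
237 = 0·1440 + 237; 237 = 3·60 + 57 → 03:57, same day
→ 2021-09-30 03:57 HVP

2021-09-30 03:57 HVP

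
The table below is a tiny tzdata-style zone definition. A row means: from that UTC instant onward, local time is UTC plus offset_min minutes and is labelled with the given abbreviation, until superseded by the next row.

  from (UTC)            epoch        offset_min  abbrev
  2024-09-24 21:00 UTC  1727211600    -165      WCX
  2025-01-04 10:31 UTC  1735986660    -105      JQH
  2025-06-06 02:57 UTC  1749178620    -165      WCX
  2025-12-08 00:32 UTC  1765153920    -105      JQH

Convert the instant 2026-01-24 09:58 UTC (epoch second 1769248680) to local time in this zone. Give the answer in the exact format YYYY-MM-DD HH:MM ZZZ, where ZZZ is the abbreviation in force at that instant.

Query: 2026-01-24 09:58 UTC
Rule 4/4 (JQH, -01:45): 2025-12-08 00:32 UTC ≤ query < +∞
9·60 + 58 - 105 = 493 min
493 = 0·1440 + 493; 493 = 8·60 + 13 → 08:13, same day
→ 2026-01-24 08:13 JQH

2026-01-24 08:13 JQH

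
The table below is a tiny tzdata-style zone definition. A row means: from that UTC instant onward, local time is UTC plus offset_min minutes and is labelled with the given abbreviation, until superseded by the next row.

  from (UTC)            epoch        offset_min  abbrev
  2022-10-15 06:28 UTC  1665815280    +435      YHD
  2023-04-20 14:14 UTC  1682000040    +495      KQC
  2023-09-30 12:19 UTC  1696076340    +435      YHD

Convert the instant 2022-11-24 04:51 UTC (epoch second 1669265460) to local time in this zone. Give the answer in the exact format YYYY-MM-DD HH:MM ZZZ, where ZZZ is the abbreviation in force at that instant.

Query: 2022-11-24 04:51 UTC
Rule 1/3 (YHD, +07:15): 2022-10-15 06:28 UTC ≤ query < 2023-04-20 14:14 UTC
4·60 + 51 + 435 = 726 min
726 = 0·1440 + 726; 726 = 12·60 + 6 → 12:06, same day
→ 2022-11-24 12:06 YHD

2022-11-24 12:06 YHD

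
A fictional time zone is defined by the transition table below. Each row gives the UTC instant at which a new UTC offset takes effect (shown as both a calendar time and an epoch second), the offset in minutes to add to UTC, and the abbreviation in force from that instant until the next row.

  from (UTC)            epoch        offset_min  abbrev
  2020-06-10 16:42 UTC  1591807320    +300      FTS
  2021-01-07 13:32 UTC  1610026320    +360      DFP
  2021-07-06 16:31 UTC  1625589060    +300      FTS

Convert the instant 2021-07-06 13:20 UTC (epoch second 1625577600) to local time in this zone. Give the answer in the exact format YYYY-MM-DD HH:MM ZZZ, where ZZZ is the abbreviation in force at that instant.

Query: 2021-07-06 13:20 UTC
Rule 2/3 (DFP, +06:00): 2021-01-07 13:32 UTC ≤ query < 2021-07-06 16:31 UTC
13·60 + 20 + 360 = 1160 min
1160 = 0·1440 + 1160; 1160 = 19·60 + 20 → 19:20, same day
→ 2021-07-06 19:20 DFP

2021-07-06 19:20 DFP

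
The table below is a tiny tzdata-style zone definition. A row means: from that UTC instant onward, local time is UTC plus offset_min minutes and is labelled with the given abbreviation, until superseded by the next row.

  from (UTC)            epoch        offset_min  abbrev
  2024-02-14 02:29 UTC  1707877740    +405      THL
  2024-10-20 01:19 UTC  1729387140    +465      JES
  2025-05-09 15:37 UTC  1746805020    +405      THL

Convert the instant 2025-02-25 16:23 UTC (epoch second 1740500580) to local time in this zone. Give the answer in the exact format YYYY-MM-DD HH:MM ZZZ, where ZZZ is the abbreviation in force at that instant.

2025-02-26 00:08 JES

Query: 2025-02-25 16:23 UTC
Rule 2/3 (JES, +07:45): 2024-10-20 01:19 UTC ≤ query < 2025-05-09 15:37 UTC
16·60 + 23 + 465 = 1448 min
1448 = 1·1440 + 8; 8 = 0·60 + 8 → 00:08, 2025-02-25 + 1 day = 2025-02-26
→ 2025-02-26 00:08 JES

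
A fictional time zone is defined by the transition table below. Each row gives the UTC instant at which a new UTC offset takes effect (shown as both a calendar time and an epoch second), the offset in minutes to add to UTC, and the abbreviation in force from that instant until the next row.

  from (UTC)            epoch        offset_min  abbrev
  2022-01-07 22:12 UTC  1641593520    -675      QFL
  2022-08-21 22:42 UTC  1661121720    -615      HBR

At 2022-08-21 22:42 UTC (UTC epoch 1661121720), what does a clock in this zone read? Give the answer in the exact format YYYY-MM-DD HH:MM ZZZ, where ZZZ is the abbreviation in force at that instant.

2022-08-21 12:27 HBR

Query: 2022-08-21 22:42 UTC
Rule 2/2 (HBR, -10:15): 2022-08-21 22:42 UTC ≤ query < +∞
22·60 + 42 - 615 = 747 min
747 = 0·1440 + 747; 747 = 12·60 + 27 → 12:27, same day
→ 2022-08-21 12:27 HBR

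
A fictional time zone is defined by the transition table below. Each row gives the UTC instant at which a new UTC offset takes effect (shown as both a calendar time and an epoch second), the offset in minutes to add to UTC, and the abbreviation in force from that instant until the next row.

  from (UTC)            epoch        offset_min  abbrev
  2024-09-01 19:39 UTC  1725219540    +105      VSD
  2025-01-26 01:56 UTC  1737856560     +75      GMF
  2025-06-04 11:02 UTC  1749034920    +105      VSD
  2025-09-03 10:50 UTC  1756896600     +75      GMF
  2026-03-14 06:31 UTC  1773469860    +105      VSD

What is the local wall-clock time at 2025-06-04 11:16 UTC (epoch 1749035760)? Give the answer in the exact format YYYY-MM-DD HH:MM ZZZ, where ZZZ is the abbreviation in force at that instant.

2025-06-04 13:01 VSD

Query: 2025-06-04 11:16 UTC
Rule 3/5 (VSD, +01:45): 2025-06-04 11:02 UTC ≤ query < 2025-09-03 10:50 UTC
11·60 + 16 + 105 = 781 min
781 = 0·1440 + 781; 781 = 13·60 + 1 → 13:01, same day
→ 2025-06-04 13:01 VSD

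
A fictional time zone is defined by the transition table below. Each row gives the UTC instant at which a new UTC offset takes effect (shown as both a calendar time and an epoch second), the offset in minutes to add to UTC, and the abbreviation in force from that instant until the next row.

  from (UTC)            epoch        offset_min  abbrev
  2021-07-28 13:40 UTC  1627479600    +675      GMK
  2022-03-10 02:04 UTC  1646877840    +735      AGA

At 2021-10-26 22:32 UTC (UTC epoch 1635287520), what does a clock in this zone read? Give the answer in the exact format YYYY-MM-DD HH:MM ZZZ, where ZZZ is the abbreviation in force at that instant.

2021-10-27 09:47 GMK

Query: 2021-10-26 22:32 UTC
Rule 1/2 (GMK, +11:15): 2021-07-28 13:40 UTC ≤ query < 2022-03-10 02:04 UTC
22·60 + 32 + 675 = 2027 min
2027 = 1·1440 + 587; 587 = 9·60 + 47 → 09:47, 2021-10-26 + 1 day = 2021-10-27
→ 2021-10-27 09:47 GMK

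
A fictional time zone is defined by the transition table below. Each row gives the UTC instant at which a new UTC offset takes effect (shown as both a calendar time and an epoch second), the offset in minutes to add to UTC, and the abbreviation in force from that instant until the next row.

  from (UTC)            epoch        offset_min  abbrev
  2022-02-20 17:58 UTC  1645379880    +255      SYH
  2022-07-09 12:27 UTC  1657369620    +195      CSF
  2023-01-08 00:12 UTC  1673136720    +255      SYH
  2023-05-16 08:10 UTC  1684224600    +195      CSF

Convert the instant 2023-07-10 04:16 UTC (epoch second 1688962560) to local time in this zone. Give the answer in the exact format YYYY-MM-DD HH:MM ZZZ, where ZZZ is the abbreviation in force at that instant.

Query: 2023-07-10 04:16 UTC
Rule 4/4 (CSF, +03:15): 2023-05-16 08:10 UTC ≤ query < +∞
4·60 + 16 + 195 = 451 min
451 = 0·1440 + 451; 451 = 7·60 + 31 → 07:31, same day
→ 2023-07-10 07:31 CSF

2023-07-10 07:31 CSF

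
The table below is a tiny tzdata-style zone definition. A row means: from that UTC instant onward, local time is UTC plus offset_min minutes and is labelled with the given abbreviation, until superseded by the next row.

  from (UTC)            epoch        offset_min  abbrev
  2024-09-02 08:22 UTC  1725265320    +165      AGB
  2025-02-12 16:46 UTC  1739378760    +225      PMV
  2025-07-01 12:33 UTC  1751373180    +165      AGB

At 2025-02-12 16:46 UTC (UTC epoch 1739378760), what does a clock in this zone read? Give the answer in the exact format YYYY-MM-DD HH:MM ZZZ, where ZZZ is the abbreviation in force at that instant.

2025-02-12 20:31 PMV

Query: 2025-02-12 16:46 UTC
Rule 2/3 (PMV, +03:45): 2025-02-12 16:46 UTC ≤ query < 2025-07-01 12:33 UTC
16·60 + 46 + 225 = 1231 min
1231 = 0·1440 + 1231; 1231 = 20·60 + 31 → 20:31, same day
→ 2025-02-12 20:31 PMV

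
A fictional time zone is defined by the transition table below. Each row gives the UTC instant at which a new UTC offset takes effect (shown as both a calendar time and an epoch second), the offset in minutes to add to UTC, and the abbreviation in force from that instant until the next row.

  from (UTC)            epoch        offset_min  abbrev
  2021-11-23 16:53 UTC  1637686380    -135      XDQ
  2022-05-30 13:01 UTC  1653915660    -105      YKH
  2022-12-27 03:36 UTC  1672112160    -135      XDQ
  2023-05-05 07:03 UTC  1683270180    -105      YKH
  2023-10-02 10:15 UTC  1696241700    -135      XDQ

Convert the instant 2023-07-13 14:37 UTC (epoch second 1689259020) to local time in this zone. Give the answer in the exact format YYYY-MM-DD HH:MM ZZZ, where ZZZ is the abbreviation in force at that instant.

Query: 2023-07-13 14:37 UTC
Rule 4/5 (YKH, -01:45): 2023-05-05 07:03 UTC ≤ query < 2023-10-02 10:15 UTC
14·60 + 37 - 105 = 772 min
772 = 0·1440 + 772; 772 = 12·60 + 52 → 12:52, same day
→ 2023-07-13 12:52 YKH

2023-07-13 12:52 YKH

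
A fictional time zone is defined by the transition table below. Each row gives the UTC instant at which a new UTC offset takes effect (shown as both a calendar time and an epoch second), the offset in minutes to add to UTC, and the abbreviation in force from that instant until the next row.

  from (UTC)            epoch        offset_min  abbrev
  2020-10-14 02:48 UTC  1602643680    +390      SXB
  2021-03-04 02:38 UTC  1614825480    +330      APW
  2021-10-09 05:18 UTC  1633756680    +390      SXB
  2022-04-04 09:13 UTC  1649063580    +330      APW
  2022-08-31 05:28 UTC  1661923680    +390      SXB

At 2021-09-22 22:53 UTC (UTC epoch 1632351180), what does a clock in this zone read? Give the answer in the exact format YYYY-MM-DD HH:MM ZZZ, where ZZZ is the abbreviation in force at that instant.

Query: 2021-09-22 22:53 UTC
Rule 2/5 (APW, +05:30): 2021-03-04 02:38 UTC ≤ query < 2021-10-09 05:18 UTC
22·60 + 53 + 330 = 1703 min
1703 = 1·1440 + 263; 263 = 4·60 + 23 → 04:23, 2021-09-22 + 1 day = 2021-09-23
→ 2021-09-23 04:23 APW

2021-09-23 04:23 APW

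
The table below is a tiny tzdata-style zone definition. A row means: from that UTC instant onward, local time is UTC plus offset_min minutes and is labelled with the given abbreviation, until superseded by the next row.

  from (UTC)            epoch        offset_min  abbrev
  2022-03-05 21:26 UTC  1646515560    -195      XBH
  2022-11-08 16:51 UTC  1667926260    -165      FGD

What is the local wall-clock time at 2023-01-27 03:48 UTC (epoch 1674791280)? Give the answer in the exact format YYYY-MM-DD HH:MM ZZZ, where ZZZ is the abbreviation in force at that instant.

Query: 2023-01-27 03:48 UTC
Rule 2/2 (FGD, -02:45): 2022-11-08 16:51 UTC ≤ query < +∞
3·60 + 48 - 165 = 63 min
63 = 0·1440 + 63; 63 = 1·60 + 3 → 01:03, same day
→ 2023-01-27 01:03 FGD

2023-01-27 01:03 FGD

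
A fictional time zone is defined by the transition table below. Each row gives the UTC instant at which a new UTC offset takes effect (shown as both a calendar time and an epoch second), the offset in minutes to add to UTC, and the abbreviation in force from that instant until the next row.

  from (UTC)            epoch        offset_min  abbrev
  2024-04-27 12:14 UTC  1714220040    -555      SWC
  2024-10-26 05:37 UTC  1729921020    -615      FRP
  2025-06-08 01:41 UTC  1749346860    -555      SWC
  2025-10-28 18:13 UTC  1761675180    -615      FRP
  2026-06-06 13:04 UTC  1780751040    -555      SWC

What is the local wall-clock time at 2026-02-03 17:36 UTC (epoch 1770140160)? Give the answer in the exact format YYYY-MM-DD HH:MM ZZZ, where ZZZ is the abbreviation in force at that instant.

2026-02-03 07:21 FRP

Query: 2026-02-03 17:36 UTC
Rule 4/5 (FRP, -10:15): 2025-10-28 18:13 UTC ≤ query < 2026-06-06 13:04 UTC
17·60 + 36 - 615 = 441 min
441 = 0·1440 + 441; 441 = 7·60 + 21 → 07:21, same day
→ 2026-02-03 07:21 FRP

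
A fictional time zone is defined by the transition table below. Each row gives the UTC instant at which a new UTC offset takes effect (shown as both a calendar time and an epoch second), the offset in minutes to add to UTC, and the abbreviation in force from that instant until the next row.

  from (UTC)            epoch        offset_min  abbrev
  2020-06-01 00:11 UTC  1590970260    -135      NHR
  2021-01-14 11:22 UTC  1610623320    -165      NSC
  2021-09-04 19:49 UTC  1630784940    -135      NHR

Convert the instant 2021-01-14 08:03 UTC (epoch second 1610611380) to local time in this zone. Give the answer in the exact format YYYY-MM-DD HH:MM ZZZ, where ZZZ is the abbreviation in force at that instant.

2021-01-14 05:48 NHR

Query: 2021-01-14 08:03 UTC
Rule 1/3 (NHR, -02:15): 2020-06-01 00:11 UTC ≤ query < 2021-01-14 11:22 UTC
8·60 + 3 - 135 = 348 min
348 = 0·1440 + 348; 348 = 5·60 + 48 → 05:48, same day
→ 2021-01-14 05:48 NHR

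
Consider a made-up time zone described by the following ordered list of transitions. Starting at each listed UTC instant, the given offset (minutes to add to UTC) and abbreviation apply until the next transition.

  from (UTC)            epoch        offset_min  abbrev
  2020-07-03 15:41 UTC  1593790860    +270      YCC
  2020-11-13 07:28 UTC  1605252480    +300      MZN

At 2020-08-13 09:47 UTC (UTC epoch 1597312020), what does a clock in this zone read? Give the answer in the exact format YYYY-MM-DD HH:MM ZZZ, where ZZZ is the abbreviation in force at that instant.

Query: 2020-08-13 09:47 UTC
Rule 1/2 (YCC, +04:30): 2020-07-03 15:41 UTC ≤ query < 2020-11-13 07:28 UTC
9·60 + 47 + 270 = 857 min
857 = 0·1440 + 857; 857 = 14·60 + 17 → 14:17, same day
→ 2020-08-13 14:17 YCC

2020-08-13 14:17 YCC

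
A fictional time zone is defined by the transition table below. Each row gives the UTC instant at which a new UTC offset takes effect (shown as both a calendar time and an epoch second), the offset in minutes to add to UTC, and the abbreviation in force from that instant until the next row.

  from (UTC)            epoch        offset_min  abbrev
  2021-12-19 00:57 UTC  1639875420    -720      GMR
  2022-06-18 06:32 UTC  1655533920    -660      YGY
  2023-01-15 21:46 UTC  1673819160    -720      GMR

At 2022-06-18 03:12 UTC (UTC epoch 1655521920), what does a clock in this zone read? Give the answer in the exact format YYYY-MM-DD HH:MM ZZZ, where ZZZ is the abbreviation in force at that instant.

Query: 2022-06-18 03:12 UTC
Rule 1/3 (GMR, -12:00): 2021-12-19 00:57 UTC ≤ query < 2022-06-18 06:32 UTC
3·60 + 12 - 720 = -528 min
-528 = -1·1440 + 912; 912 = 15·60 + 12 → 15:12, 2022-06-18 - 1 day = 2022-06-17
→ 2022-06-17 15:12 GMR

2022-06-17 15:12 GMR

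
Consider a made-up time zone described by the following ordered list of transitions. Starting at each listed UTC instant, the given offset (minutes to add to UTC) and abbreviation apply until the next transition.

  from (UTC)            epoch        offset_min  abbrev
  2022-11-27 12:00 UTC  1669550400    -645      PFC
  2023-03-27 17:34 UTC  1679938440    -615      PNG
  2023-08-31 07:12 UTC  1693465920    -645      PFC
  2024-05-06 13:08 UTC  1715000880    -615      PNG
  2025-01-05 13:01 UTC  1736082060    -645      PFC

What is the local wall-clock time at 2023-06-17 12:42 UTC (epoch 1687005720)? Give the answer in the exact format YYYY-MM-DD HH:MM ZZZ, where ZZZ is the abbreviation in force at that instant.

2023-06-17 02:27 PNG

Query: 2023-06-17 12:42 UTC
Rule 2/5 (PNG, -10:15): 2023-03-27 17:34 UTC ≤ query < 2023-08-31 07:12 UTC
12·60 + 42 - 615 = 147 min
147 = 0·1440 + 147; 147 = 2·60 + 27 → 02:27, same day
→ 2023-06-17 02:27 PNG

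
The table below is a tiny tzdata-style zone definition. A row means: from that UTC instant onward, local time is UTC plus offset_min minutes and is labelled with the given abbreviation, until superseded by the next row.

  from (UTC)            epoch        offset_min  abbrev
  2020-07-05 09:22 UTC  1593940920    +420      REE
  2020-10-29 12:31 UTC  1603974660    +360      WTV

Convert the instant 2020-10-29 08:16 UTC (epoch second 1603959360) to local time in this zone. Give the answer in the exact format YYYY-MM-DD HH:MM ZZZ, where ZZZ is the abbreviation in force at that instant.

Query: 2020-10-29 08:16 UTC
Rule 1/2 (REE, +07:00): 2020-07-05 09:22 UTC ≤ query < 2020-10-29 12:31 UTC
8·60 + 16 + 420 = 916 min
916 = 0·1440 + 916; 916 = 15·60 + 16 → 15:16, same day
→ 2020-10-29 15:16 REE

2020-10-29 15:16 REE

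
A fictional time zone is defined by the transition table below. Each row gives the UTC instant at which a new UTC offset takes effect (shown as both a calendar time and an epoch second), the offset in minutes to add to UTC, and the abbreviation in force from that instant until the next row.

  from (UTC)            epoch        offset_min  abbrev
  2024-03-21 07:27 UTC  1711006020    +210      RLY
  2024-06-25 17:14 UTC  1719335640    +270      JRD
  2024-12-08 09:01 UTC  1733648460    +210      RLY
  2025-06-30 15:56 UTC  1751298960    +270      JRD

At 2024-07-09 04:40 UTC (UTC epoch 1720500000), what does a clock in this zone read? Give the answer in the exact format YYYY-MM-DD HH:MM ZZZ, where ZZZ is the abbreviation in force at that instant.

2024-07-09 09:10 JRD

Query: 2024-07-09 04:40 UTC
Rule 2/4 (JRD, +04:30): 2024-06-25 17:14 UTC ≤ query < 2024-12-08 09:01 UTC
4·60 + 40 + 270 = 550 min
550 = 0·1440 + 550; 550 = 9·60 + 10 → 09:10, same day
→ 2024-07-09 09:10 JRD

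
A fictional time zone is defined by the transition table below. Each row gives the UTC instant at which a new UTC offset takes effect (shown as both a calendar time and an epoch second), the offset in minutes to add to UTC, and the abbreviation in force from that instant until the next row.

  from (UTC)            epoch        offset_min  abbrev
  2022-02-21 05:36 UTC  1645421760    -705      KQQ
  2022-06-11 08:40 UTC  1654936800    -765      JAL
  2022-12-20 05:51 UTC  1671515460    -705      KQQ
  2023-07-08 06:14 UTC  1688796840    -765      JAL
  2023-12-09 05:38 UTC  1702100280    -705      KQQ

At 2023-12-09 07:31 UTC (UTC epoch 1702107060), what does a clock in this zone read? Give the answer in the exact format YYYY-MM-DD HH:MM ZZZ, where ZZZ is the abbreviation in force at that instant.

2023-12-08 19:46 KQQ

Query: 2023-12-09 07:31 UTC
Rule 5/5 (KQQ, -11:45): 2023-12-09 05:38 UTC ≤ query < +∞
7·60 + 31 - 705 = -254 min
-254 = -1·1440 + 1186; 1186 = 19·60 + 46 → 19:46, 2023-12-09 - 1 day = 2023-12-08
→ 2023-12-08 19:46 KQQ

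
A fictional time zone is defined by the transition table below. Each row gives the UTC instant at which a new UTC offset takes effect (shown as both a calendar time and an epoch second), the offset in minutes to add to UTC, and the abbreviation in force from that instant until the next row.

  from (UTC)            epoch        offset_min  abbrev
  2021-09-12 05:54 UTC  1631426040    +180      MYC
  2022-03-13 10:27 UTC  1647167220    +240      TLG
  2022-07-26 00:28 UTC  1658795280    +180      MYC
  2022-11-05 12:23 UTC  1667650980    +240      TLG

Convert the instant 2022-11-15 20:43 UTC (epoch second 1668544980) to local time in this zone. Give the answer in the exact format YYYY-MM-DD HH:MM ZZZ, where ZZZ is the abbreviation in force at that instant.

2022-11-16 00:43 TLG

Query: 2022-11-15 20:43 UTC
Rule 4/4 (TLG, +04:00): 2022-11-05 12:23 UTC ≤ query < +∞
20·60 + 43 + 240 = 1483 min
1483 = 1·1440 + 43; 43 = 0·60 + 43 → 00:43, 2022-11-15 + 1 day = 2022-11-16
→ 2022-11-16 00:43 TLG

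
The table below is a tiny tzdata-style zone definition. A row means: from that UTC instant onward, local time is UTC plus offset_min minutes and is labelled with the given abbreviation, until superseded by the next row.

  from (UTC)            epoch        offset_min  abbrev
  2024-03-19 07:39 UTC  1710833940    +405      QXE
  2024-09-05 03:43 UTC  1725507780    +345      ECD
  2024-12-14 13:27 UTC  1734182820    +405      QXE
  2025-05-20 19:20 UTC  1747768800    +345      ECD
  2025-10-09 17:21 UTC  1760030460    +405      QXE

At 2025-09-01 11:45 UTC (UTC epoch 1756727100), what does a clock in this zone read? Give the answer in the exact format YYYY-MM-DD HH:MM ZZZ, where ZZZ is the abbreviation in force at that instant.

Query: 2025-09-01 11:45 UTC
Rule 4/5 (ECD, +05:45): 2025-05-20 19:20 UTC ≤ query < 2025-10-09 17:21 UTC
11·60 + 45 + 345 = 1050 min
1050 = 0·1440 + 1050; 1050 = 17·60 + 30 → 17:30, same day
→ 2025-09-01 17:30 ECD

2025-09-01 17:30 ECD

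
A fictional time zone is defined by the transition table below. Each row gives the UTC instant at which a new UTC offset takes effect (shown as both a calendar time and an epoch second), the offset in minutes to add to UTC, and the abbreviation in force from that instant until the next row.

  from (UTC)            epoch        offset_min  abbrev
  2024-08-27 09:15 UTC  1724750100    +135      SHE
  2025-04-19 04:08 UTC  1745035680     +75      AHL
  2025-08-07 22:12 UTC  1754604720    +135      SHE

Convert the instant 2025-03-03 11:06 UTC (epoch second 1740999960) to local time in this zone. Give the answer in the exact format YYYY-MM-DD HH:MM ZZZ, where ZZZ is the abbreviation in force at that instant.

2025-03-03 13:21 SHE

Query: 2025-03-03 11:06 UTC
Rule 1/3 (SHE, +02:15): 2024-08-27 09:15 UTC ≤ query < 2025-04-19 04:08 UTC
11·60 + 6 + 135 = 801 min
801 = 0·1440 + 801; 801 = 13·60 + 21 → 13:21, same day
→ 2025-03-03 13:21 SHE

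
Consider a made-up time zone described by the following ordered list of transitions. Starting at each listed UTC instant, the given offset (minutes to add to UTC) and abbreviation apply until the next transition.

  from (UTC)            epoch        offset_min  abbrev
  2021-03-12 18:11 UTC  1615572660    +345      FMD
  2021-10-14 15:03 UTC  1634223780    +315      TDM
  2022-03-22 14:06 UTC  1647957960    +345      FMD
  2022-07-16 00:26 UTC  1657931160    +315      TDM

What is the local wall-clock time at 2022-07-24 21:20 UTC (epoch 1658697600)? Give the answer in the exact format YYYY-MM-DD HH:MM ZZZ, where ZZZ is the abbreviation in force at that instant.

2022-07-25 02:35 TDM

Query: 2022-07-24 21:20 UTC
Rule 4/4 (TDM, +05:15): 2022-07-16 00:26 UTC ≤ query < +∞
21·60 + 20 + 315 = 1595 min
1595 = 1·1440 + 155; 155 = 2·60 + 35 → 02:35, 2022-07-24 + 1 day = 2022-07-25
→ 2022-07-25 02:35 TDM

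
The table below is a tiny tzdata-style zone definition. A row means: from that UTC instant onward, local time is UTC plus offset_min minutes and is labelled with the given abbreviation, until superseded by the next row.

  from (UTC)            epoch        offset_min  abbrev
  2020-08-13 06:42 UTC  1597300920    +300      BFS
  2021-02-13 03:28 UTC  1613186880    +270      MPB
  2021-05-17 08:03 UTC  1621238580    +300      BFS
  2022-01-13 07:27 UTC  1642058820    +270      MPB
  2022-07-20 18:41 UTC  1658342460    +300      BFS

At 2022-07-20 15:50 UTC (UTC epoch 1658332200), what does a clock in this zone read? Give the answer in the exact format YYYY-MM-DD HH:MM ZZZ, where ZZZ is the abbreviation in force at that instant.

2022-07-20 20:20 MPB

Query: 2022-07-20 15:50 UTC
Rule 4/5 (MPB, +04:30): 2022-01-13 07:27 UTC ≤ query < 2022-07-20 18:41 UTC
15·60 + 50 + 270 = 1220 min
1220 = 0·1440 + 1220; 1220 = 20·60 + 20 → 20:20, same day
→ 2022-07-20 20:20 MPB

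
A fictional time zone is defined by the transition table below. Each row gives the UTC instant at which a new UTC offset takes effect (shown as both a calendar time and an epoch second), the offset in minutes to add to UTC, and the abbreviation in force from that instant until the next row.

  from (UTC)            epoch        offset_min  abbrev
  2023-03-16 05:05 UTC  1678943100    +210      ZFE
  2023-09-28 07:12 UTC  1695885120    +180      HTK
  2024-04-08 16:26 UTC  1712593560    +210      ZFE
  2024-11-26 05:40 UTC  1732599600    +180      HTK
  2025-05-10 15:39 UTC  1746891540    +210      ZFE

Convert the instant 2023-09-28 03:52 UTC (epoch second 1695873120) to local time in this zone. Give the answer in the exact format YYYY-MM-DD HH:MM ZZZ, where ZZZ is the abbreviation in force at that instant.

2023-09-28 07:22 ZFE

Query: 2023-09-28 03:52 UTC
Rule 1/5 (ZFE, +03:30): 2023-03-16 05:05 UTC ≤ query < 2023-09-28 07:12 UTC
3·60 + 52 + 210 = 442 min
442 = 0·1440 + 442; 442 = 7·60 + 22 → 07:22, same day
→ 2023-09-28 07:22 ZFE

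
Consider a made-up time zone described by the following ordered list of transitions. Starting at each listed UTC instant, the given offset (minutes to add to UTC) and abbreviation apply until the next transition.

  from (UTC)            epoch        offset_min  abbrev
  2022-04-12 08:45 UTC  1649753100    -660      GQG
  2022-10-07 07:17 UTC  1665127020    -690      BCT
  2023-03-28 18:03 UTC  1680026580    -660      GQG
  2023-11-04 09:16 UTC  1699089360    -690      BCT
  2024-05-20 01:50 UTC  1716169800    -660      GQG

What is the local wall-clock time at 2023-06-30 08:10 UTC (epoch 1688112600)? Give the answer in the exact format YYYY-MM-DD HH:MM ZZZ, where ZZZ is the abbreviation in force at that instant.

Query: 2023-06-30 08:10 UTC
Rule 3/5 (GQG, -11:00): 2023-03-28 18:03 UTC ≤ query < 2023-11-04 09:16 UTC
8·60 + 10 - 660 = -170 min
-170 = -1·1440 + 1270; 1270 = 21·60 + 10 → 21:10, 2023-06-30 - 1 day = 2023-06-29
→ 2023-06-29 21:10 GQG

2023-06-29 21:10 GQG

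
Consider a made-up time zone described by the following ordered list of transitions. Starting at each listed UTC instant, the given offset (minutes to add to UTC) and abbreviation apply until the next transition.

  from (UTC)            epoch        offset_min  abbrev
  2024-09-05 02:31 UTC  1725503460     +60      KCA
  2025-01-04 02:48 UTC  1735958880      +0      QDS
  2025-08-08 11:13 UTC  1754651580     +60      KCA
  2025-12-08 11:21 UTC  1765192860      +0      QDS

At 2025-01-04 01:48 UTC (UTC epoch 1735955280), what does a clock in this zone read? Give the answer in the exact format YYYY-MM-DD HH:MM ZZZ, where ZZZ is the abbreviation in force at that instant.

2025-01-04 02:48 KCA

Query: 2025-01-04 01:48 UTC
Rule 1/4 (KCA, +01:00): 2024-09-05 02:31 UTC ≤ query < 2025-01-04 02:48 UTC
1·60 + 48 + 60 = 168 min
168 = 0·1440 + 168; 168 = 2·60 + 48 → 02:48, same day
→ 2025-01-04 02:48 KCA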